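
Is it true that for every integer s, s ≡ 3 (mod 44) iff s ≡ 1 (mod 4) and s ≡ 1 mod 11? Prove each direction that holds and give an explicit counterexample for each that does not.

(→) This fails: s = 3 gives 3 ≡ 3 (mod 44) but 3 ≡ 3 (mod 4), so the conjunction on the right does not hold.

(←) This fails: s = 1 satisfies both congruences on the right (1 ≡ 1 mod 4 and 1 ≡ 1 mod 11) yet 1 ≡ 1 (mod 44), not 3.

(⇒) fails and (⇐) fails.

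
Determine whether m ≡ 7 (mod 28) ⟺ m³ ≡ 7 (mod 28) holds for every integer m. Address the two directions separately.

(⟹) Suppose m ≡ 7 (mod 28). Write m = 28j + 7. Then (28j + 7)³ = 21952j³ + 16464j² + 4116j + 343 = 28(784j³ + 588j² + 147j + 12) + 7, so m³ ≡ 7 (mod 28).

(⟸) Conversely, suppose m³ ≡ 7 (mod 28). The only residue r in {0, …, 27} with r³ ≡ 7 (mod 28) is r = 7, so m ≡ 7 (mod 28).

The biconditional holds.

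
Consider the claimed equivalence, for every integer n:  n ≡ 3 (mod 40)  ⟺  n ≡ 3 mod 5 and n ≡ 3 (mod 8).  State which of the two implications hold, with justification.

Both implications hold.

(⇐) If n ≡ 3 (mod 5) and n ≡ 3 (mod 8), then by the Chinese remainder theorem n ≡ 3 (mod 40). This is exactly n ≡ 3 (mod 40).

(⇒) Suppose n ≡ 3 (mod 40); write n = 40j + 3. Since 5 ∣ 40, reducing mod 5 gives n ≡ 3 (mod 5); since 8 ∣ 40, reducing mod 8 gives n ≡ 3 (mod 8).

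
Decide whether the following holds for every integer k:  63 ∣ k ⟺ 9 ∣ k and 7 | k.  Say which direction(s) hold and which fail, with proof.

(⟹) If 63 ∣ k, write k = 63q. Since 63 = 7·9, k = 9·(7q), so 9 ∣ k; and since 63 = 9·7, k = 7·(9q), so 7 ∣ k.

(⟸) Suppose 9 ∣ k and 7 ∣ k. Any common multiple of 9 and 7 is a multiple of their lcm; here gcd(9, 7) = 1, so lcm(9, 7) = 9·7 = 63, so 63 ∣ k.

Equivalent; both directions hold.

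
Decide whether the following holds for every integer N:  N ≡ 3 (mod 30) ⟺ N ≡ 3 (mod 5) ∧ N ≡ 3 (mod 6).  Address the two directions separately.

Both directions hold; the statement is true.

(⇒) Suppose N ≡ 3 (mod 30); write N = 30j + 3. Since 5 ∣ 30, reducing mod 5 gives N ≡ 3 (mod 5); since 6 ∣ 30, reducing mod 6 gives N ≡ 3 (mod 6).

(⇐) Conversely, if N ≡ 3 (mod 5) and N ≡ 3 (mod 6), then by the Chinese remainder theorem N ≡ 3 (mod 30). This is exactly N ≡ 3 (mod 30).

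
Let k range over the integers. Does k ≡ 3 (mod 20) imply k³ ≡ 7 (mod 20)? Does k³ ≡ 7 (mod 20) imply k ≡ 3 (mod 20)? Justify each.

Both directions hold.

[⇒] Suppose k ≡ 3 (mod 20). Write k = 20j + 3. Then (20j + 3)³ = 8000j³ + 3600j² + 540j + 27 = 20(400j³ + 180j² + 27j + 1) + 7, so k³ ≡ 7 (mod 20).

[⇐] Conversely, suppose k³ ≡ 7 (mod 20). The only residue r in {0, …, 19} with r³ ≡ 7 (mod 20) is r = 3, so k ≡ 3 (mod 20).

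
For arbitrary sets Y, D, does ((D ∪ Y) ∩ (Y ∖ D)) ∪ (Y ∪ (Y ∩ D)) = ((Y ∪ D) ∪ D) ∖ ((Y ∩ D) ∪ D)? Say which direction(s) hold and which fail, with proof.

(⊆) This inclusion fails. Take Y = {1}, D = {1}; then 1 ∈ ((D ∪ Y) ∩ (Y ∖ D)) ∪ (Y ∪ (Y ∩ D)) but 1 ∉ ((Y ∪ D) ∪ D) ∖ ((Y ∩ D) ∪ D).

(⊇) Let x ∈ ((Y ∪ D) ∪ D) ∖ ((Y ∩ D) ∪ D). Then x ∈ Y and x ∉ D, from which x ∈ ((D ∪ Y) ∩ (Y ∖ D)) ∪ (Y ∪ (Y ∩ D)).

Only the reverse inclusion holds.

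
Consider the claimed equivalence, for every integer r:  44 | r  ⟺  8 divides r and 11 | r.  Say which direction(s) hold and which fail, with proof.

(→) This fails: take r = 44. Certainly 44 ∣ 44, but 8 ∤ 44.

(←) Suppose 8 ∣ r and 11 ∣ r. Any common multiple of 8 and 11 is a multiple of their lcm; here gcd(8, 11) = 1, so lcm(8, 11) = 8·11 = 88, so 88 ∣ r. Since 44 ∣ 88, it follows that 44 ∣ r.

Only the converse holds.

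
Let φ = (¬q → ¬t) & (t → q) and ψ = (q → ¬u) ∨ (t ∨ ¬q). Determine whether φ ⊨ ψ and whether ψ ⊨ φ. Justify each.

Neither implication holds.

(→) This fails. Under u = T, t = F, q = T, the left side is true but the right side is false.

(←) This fails. Under u = F, t = T, q = F, the left side is false but the right side is true.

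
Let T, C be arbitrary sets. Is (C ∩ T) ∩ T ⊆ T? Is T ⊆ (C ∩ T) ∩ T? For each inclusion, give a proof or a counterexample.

Only the forward inclusion holds.

Forward inclusion. Let x ∈ (C ∩ T) ∩ T. Then x ∈ T ∩ C, from which x ∈ T.

Reverse inclusion. This inclusion fails. Take T = {1}, C = ∅; then 1 ∈ T but 1 ∉ (C ∩ T) ∩ T.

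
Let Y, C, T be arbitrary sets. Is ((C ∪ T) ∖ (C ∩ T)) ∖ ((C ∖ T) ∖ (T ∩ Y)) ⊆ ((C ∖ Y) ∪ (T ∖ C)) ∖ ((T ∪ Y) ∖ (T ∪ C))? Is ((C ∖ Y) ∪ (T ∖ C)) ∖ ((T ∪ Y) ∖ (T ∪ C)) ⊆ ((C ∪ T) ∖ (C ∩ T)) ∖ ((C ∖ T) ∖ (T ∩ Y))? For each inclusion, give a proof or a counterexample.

Forward inclusion. Let x ∈ ((C ∪ T) ∖ (C ∩ T)) ∖ ((C ∖ T) ∖ (T ∩ Y)). Then either x ∈ T and x ∉ Y, C; or x ∈ Y ∩ T and x ∉ C. In each case x ∈ ((C ∖ Y) ∪ (T ∖ C)) ∖ ((T ∪ Y) ∖ (T ∪ C)), so ((C ∪ T) ∖ (C ∩ T)) ∖ ((C ∖ T) ∖ (T ∩ Y)) ⊆ ((C ∖ Y) ∪ (T ∖ C)) ∖ ((T ∪ Y) ∖ (T ∪ C)).

Reverse inclusion. This inclusion fails. Take Y = ∅, C = {1}, T = ∅; then 1 ∈ ((C ∖ Y) ∪ (T ∖ C)) ∖ ((T ∪ Y) ∖ (T ∪ C)) but 1 ∉ ((C ∪ T) ∖ (C ∩ T)) ∖ ((C ∖ T) ∖ (T ∩ Y)).

Only the forward inclusion holds.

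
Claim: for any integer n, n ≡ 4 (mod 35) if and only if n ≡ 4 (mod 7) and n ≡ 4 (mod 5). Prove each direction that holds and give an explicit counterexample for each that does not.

(⟹) Suppose n ≡ 4 (mod 35); write n = 35j + 4. Since 7 ∣ 35, reducing mod 7 gives n ≡ 4 (mod 7); since 5 ∣ 35, reducing mod 5 gives n ≡ 4 (mod 5).

(⟸) Conversely, if n ≡ 4 (mod 7) and n ≡ 4 (mod 5), then by the Chinese remainder theorem n ≡ 4 (mod 35). This is exactly n ≡ 4 (mod 35).

Equivalent; both directions hold.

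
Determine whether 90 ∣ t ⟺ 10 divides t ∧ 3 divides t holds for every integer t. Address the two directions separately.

Only the forward direction holds.

(⇐) This fails: take t = 30. Both 10 ∣ 30 and 3 ∣ 30, yet 30 is not a multiple of 90 (since 30 = 0·90 + 30), so 90 ∤ 30.

(⇒) If 90 ∣ t, write t = 90q. Since 90 = 9·10, t = 10·(9q), so 10 ∣ t; and since 90 = 30·3, t = 3·(30q), so 3 ∣ t.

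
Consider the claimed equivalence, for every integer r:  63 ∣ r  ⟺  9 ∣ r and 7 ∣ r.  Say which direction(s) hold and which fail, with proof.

The biconditional holds.

(⟹) If 63 ∣ r, write r = 63q. Since 63 = 7·9, r = 9·(7q), so 9 ∣ r; and since 63 = 9·7, r = 7·(9q), so 7 ∣ r.

(⟸) Suppose 9 ∣ r and 7 ∣ r. Any common multiple of 9 and 7 is a multiple of their lcm; here gcd(9, 7) = 1, so lcm(9, 7) = 9·7 = 63, so 63 ∣ r.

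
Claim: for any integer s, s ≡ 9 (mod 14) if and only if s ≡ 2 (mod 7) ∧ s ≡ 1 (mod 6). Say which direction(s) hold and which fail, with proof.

Only the reverse direction holds.

[⇒] This fails: s = 9 gives 9 ≡ 9 (mod 14) but 9 ≡ 3 (mod 6), so the conjunction on the right does not hold.

[⇐] Conversely, if s ≡ 2 (mod 7) and s ≡ 1 (mod 6), then by the Chinese remainder theorem s ≡ 37 (mod 42). Since 37 ≡ 9 (mod 14) and 14 ∣ 42, we get s ≡ 9 (mod 14).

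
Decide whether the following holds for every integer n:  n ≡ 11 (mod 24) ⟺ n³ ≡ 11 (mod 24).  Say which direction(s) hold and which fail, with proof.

Both directions hold; the statement is true.

(⇒) Suppose n ≡ 11 (mod 24). Write n = 24j + 11. Then (24j + 11)³ = 13824j³ + 19008j² + 8712j + 1331 = 24(576j³ + 792j² + 363j + 55) + 11, so n³ ≡ 11 (mod 24).

(⇐) Conversely, suppose n³ ≡ 11 (mod 24). The only residue r in {0, …, 23} with r³ ≡ 11 (mod 24) is r = 11, so n ≡ 11 (mod 24).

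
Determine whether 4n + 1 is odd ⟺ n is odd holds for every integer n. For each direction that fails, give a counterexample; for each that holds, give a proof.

Only the reverse direction holds.

Forward direction. This fails: take n = 6. Then 4n + 1 = 25, which is odd, yet n = 6 is even, not odd.

Converse. Suppose n is odd. Since 4 is even, 4n is even for every n, so 4n + 1 has the same parity as 1, which is odd. Hence 4n + 1 is odd.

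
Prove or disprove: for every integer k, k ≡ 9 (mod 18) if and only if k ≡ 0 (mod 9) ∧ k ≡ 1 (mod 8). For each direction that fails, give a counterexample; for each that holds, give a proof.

Only the converse holds.

Forward direction. This fails: k = 27 gives 27 ≡ 9 (mod 18) but 27 ≡ 3 (mod 8), so the conjunction on the right does not hold.

Converse. If k ≡ 0 (mod 9) and k ≡ 1 (mod 8), then by the Chinese remainder theorem k ≡ 9 (mod 72). Since 9 ≡ 9 (mod 18) and 18 ∣ 72, we get k ≡ 9 (mod 18).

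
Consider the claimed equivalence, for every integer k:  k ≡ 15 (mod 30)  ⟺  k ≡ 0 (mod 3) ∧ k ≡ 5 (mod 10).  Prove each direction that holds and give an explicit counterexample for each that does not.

The biconditional holds.

Forward direction. Suppose k ≡ 15 (mod 30); write k = 30j + 15. Since 3 ∣ 30, reducing mod 3 gives k ≡ 15 ≡ 0 (mod 3); since 10 ∣ 30, reducing mod 10 gives k ≡ 15 ≡ 5 (mod 10).

Converse. If k ≡ 0 (mod 3) and k ≡ 5 (mod 10), then by the Chinese remainder theorem k ≡ 15 (mod 30). This is exactly k ≡ 15 (mod 30).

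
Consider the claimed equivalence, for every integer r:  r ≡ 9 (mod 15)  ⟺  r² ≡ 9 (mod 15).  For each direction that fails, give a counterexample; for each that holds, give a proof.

(⟹) This fails: take r = 9. Then 9 ≡ 9 (mod 15), but 9² = 81 ≡ 6 (mod 15), not 9.

(⟸) This fails: take r = 3. Then 3² = 9 ≡ 9 (mod 15), yet 3 ≡ 3 (mod 15), not 9.

Neither direction holds.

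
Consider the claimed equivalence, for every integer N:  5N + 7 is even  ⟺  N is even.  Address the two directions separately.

Neither direction holds.

(⇒) This fails: N = 3 gives 5N + 7 = 22, which is even, but 3 is odd, not even.

(⇐) This also fails: N = 4 is even, but 5N + 7 = 27 is odd, not even.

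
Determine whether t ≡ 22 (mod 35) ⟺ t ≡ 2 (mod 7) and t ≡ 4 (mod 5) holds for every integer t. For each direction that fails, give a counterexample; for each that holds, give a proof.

Both directions fail.

(⟹) This fails: t = 22 gives 22 ≡ 22 (mod 35) but 22 ≡ 1 (mod 7), so the conjunction on the right does not hold.

(⟸) This fails: t = 9 satisfies both congruences on the right (9 ≡ 2 mod 7 and 9 ≡ 4 mod 5) yet 9 ≡ 9 (mod 35), not 22.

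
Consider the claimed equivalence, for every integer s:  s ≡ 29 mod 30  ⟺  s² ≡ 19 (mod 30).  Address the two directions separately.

(⟹) This fails: take s = 29. Then 29 ≡ 29 (mod 30), but 29² = 841 ≡ 1 (mod 30), not 19.

(⟸) This fails: take s = 7. Then 7² = 49 ≡ 19 (mod 30), yet 7 ≡ 7 (mod 30), not 29.

Neither implication holds.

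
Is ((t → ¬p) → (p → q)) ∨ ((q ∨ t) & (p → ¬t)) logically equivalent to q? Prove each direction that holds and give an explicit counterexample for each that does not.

Forward direction. This fails. Under p = F, t = F, q = F, the left side is true but the right side is false.

Converse. Assume the antecedent. If p is true, the antecedent forces (p = T, t = F, q = T) or (p = T, t = T, q = T), and the consequent holds there. If p is false, the consequent reduces to true regardless of the other variables. Either way the consequent holds.

The forward direction fails; the converse holds.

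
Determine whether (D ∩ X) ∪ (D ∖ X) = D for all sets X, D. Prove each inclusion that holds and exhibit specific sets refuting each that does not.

Both inclusions hold.

(⟹) Let x ∈ (D ∩ X) ∪ (D ∖ X). Then either x ∈ D and x ∉ X; or x ∈ X ∩ D. In each case x ∈ D, so (D ∩ X) ∪ (D ∖ X) ⊆ D.

(⟸) Let x ∈ D. Then either x ∈ D and x ∉ X; or x ∈ X ∩ D. In each case x ∈ (D ∩ X) ∪ (D ∖ X), so D ⊆ (D ∩ X) ∪ (D ∖ X).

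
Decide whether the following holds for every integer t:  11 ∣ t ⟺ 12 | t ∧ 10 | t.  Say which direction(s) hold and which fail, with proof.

(→) This fails: take t = 11. Certainly 11 ∣ 11, but 12 ∤ 11.

(←) This fails: take t = 60. Both 12 ∣ 60 and 10 ∣ 60, yet 60 is not a multiple of 11 (since 60 = 5·11 + 5), so 11 ∤ 60.

Both directions fail.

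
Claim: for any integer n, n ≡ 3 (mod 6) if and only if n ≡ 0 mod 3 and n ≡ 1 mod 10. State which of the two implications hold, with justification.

The forward direction fails; the converse holds.

Forward direction. This fails: n = 3 gives 3 ≡ 3 (mod 6) but 3 ≡ 3 (mod 10), so the conjunction on the right does not hold.

Converse. If n ≡ 0 (mod 3) and n ≡ 1 (mod 10), then by the Chinese remainder theorem n ≡ 21 (mod 30). Since 21 ≡ 3 (mod 6) and 6 ∣ 30, we get n ≡ 3 (mod 6).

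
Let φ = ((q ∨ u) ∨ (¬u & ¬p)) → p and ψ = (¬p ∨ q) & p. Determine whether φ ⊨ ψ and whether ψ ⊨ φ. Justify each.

(⟸) Assume the antecedent. If p is true, ((q ∨ u) ∨ (¬u & ¬p)) → p reduces to true regardless of the other variables. If p is false, the antecedent cannot hold. Either way ((q ∨ u) ∨ (¬u & ¬p)) → p holds.

(⟹) This fails. Under p = T, u = F, q = F, the left side is true but the right side is false.

Not equivalent: only (⇐) holds.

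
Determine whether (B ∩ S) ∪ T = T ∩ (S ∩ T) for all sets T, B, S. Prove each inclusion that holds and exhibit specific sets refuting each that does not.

(⟹) This inclusion fails. Take T = {1}, B = ∅, S = ∅; then 1 ∈ (B ∩ S) ∪ T but 1 ∉ T ∩ (S ∩ T).

(⟸) Let x ∈ T ∩ (S ∩ T). Then either x ∈ T ∩ S and x ∉ B; or x ∈ T ∩ B ∩ S. In each case x ∈ (B ∩ S) ∪ T, so T ∩ (S ∩ T) ⊆ (B ∩ S) ∪ T.

The sets are not equal: only the reverse inclusion holds.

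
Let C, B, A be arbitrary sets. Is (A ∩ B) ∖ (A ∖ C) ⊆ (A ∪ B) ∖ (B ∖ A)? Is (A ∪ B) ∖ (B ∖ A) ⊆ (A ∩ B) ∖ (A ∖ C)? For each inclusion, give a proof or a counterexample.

(⟹) Let x ∈ (A ∩ B) ∖ (A ∖ C). Then x ∈ C ∩ B ∩ A, from which x ∈ (A ∪ B) ∖ (B ∖ A).

(⟸) This inclusion fails. Take C = ∅, B = ∅, A = {1}; then 1 ∈ (A ∪ B) ∖ (B ∖ A) but 1 ∉ (A ∩ B) ∖ (A ∖ C).

The sets are not equal: only the forward inclusion holds.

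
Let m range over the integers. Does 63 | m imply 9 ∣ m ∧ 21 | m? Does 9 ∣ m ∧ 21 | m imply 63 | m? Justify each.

[⇒] If 63 ∣ m, write m = 63q. Since 63 = 7·9, m = 9·(7q), so 9 ∣ m; and since 63 = 3·21, m = 21·(3q), so 21 ∣ m.

[⇐] Suppose 9 ∣ m and 21 ∣ m. Any common multiple of 9 and 21 is a multiple of their lcm; here lcm(9, 21) = 9·21/gcd(9, 21) = 189/3 = 63, so 63 ∣ m.

Equivalent; both directions hold.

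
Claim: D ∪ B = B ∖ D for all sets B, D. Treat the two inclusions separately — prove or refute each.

Forward inclusion. This inclusion fails. Take B = ∅, D = {1}; then 1 ∈ D ∪ B but 1 ∉ B ∖ D.

Reverse inclusion. Let x ∈ B ∖ D. Then x ∈ B and x ∉ D, from which x ∈ D ∪ B.

Only the reverse inclusion holds.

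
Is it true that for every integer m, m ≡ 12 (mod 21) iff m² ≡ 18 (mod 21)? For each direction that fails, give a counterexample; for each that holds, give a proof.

(⇐) This fails: take m = 9. Then 9² = 81 ≡ 18 (mod 21), yet 9 ≡ 9 (mod 21), not 12.

(⇒) Suppose m ≡ 12 (mod 21). Write m = 21j + 12. Then (21j + 12)² = 441j² + 504j + 144 = 21(21j² + 24j + 6) + 18, so m² ≡ 18 (mod 21).

The forward direction holds; the converse fails.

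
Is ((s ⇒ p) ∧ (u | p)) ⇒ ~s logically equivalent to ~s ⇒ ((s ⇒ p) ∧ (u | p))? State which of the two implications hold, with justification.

Neither direction holds.

(⇒) This fails. Under p = F, s = F, u = F, the left side is true but the right side is false.

(⇐) This fails. Under p = T, s = T, u = F, the left side is false but the right side is true.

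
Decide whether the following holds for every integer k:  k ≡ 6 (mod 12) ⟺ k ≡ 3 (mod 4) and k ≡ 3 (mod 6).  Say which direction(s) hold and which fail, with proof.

Neither direction holds.

[⇒] This fails: k = 6 gives 6 ≡ 6 (mod 12) but 6 ≡ 2 (mod 4), so the conjunction on the right does not hold.

[⇐] This fails: k = 3 satisfies both congruences on the right (3 ≡ 3 mod 4 and 3 ≡ 3 mod 6) yet 3 ≡ 3 (mod 12), not 6.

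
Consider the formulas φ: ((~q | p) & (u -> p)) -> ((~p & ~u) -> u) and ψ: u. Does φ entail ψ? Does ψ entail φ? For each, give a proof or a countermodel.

(←) Assume the antecedent. If u is true, the consequent reduces to true regardless of the other variables. If u is false, the antecedent cannot hold. Either way the consequent holds.

(→) This fails. Under u = F, q = T, p = F, the left side is true but the right side is false.

Not equivalent: only (⇐) holds.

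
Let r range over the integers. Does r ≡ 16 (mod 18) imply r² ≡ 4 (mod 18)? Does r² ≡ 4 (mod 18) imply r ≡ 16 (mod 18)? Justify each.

Only the forward implication holds.

[⇒] Suppose r ≡ 16 (mod 18). Write r = 18j + 16. Then (18j + 16)² = 324j² + 576j + 256 = 18(18j² + 32j + 14) + 4, so r² ≡ 4 (mod 18).

[⇐] This fails: take r = 2. Then 2² = 4 ≡ 4 (mod 18), yet 2 ≡ 2 (mod 18), not 16.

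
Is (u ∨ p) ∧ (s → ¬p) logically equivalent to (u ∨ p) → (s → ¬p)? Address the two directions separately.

(→) Assume the antecedent. If p is true, the antecedent forces (p = T, u = F, s = F) or (p = T, u = T, s = F), and (u ∨ p) → (s → ¬p) holds there. If p is false, (u ∨ p) → (s → ¬p) reduces to true regardless of the other variables. Either way (u ∨ p) → (s → ¬p) holds.

(←) This fails. Under p = F, u = F, s = F, the left side is false but the right side is true.

Not equivalent: only (⇒) holds.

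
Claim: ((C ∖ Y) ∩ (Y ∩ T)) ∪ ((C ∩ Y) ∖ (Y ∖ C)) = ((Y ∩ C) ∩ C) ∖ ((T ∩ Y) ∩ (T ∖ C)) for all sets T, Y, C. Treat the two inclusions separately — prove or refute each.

(⟹) Let x ∈ ((C ∖ Y) ∩ (Y ∩ T)) ∪ ((C ∩ Y) ∖ (Y ∖ C)). Then either x ∈ Y ∩ C and x ∉ T; or x ∈ T ∩ Y ∩ C. In each case x ∈ ((Y ∩ C) ∩ C) ∖ ((T ∩ Y) ∩ (T ∖ C)), so ((C ∖ Y) ∩ (Y ∩ T)) ∪ ((C ∩ Y) ∖ (Y ∖ C)) ⊆ ((Y ∩ C) ∩ C) ∖ ((T ∩ Y) ∩ (T ∖ C)).

(⟸) Let x ∈ ((Y ∩ C) ∩ C) ∖ ((T ∩ Y) ∩ (T ∖ C)). Then either x ∈ Y ∩ C and x ∉ T; or x ∈ T ∩ Y ∩ C. In each case x ∈ ((C ∖ Y) ∩ (Y ∩ T)) ∪ ((C ∩ Y) ∖ (Y ∖ C)), so ((Y ∩ C) ∩ C) ∖ ((T ∩ Y) ∩ (T ∖ C)) ⊆ ((C ∖ Y) ∩ (Y ∩ T)) ∪ ((C ∩ Y) ∖ (Y ∖ C)).

Both inclusions hold; the sets are equal.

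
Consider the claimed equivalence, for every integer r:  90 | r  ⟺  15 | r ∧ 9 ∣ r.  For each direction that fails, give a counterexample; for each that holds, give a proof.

Only the forward direction holds.

(←) This fails: take r = 45. Both 15 ∣ 45 and 9 ∣ 45, yet 45 is not a multiple of 90 (since 45 = 0·90 + 45), so 90 ∤ 45.

(→) If 90 ∣ r, write r = 90q. Since 90 = 6·15, r = 15·(6q), so 15 ∣ r; and since 90 = 10·9, r = 9·(10q), so 9 ∣ r.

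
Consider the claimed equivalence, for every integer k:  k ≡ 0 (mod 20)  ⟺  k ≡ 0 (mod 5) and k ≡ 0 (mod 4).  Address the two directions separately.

Both implications hold.

(⇐) If k ≡ 0 (mod 5) and k ≡ 0 (mod 4), then by the Chinese remainder theorem k ≡ 0 (mod 20). This is exactly k ≡ 0 (mod 20).

(⇒) Suppose k ≡ 0 (mod 20); write k = 20j + 0. Since 5 ∣ 20, reducing mod 5 gives k ≡ 0 (mod 5); since 4 ∣ 20, reducing mod 4 gives k ≡ 0 (mod 4).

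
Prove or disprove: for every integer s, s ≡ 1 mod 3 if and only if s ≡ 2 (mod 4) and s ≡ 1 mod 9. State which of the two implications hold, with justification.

The forward direction fails; the converse holds.

Forward direction. This fails: s = 1 gives 1 ≡ 1 (mod 3) but 1 ≡ 1 (mod 4), so the conjunction on the right does not hold.

Converse. If s ≡ 2 (mod 4) and s ≡ 1 (mod 9), then by the Chinese remainder theorem s ≡ 10 (mod 36). Since 10 ≡ 1 (mod 3) and 3 ∣ 36, we get s ≡ 1 (mod 3).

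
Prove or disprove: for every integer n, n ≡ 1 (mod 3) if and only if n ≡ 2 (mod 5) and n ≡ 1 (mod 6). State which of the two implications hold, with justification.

Not equivalent: only (⇐) holds.

Converse. If n ≡ 2 (mod 5) and n ≡ 1 (mod 6), then by the Chinese remainder theorem n ≡ 7 (mod 30). Since 7 ≡ 1 (mod 3) and 3 ∣ 30, we get n ≡ 1 (mod 3).

Forward direction. This fails: n = 1 gives 1 ≡ 1 (mod 3) but 1 ≡ 1 (mod 5), so the conjunction on the right does not hold.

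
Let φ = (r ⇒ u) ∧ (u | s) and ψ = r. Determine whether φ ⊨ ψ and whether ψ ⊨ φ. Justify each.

(→) This fails. Under s = T, u = F, r = F, the left side is true but the right side is false.

(←) This fails. Under s = F, u = F, r = T, the left side is false but the right side is true.

Neither direction holds.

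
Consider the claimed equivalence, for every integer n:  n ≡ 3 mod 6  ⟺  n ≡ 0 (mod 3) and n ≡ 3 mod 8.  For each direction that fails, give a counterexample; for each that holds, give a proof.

[⇒] This fails: n = 9 gives 9 ≡ 3 (mod 6) but 9 ≡ 1 (mod 8), so the conjunction on the right does not hold.

[⇐] Conversely, if n ≡ 0 (mod 3) and n ≡ 3 (mod 8), then by the Chinese remainder theorem n ≡ 3 (mod 24). Since 3 ≡ 3 (mod 6) and 6 ∣ 24, we get n ≡ 3 (mod 6).

Not equivalent: only (⇐) holds.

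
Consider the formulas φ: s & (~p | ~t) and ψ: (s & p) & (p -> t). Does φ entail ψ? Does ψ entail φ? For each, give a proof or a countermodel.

Neither implication holds.

Forward direction. This fails. Under s = T, t = F, p = F, the left side is true but the right side is false.

Converse. This fails. Under s = T, t = T, p = T, the left side is false but the right side is true.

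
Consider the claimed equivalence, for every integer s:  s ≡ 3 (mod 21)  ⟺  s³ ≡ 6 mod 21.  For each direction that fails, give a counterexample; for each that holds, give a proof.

Only the forward direction holds.

[⇐] This fails: take s = 6. Then 6³ = 216 ≡ 6 (mod 21), yet 6 ≡ 6 (mod 21), not 3.

[⇒] Suppose s ≡ 3 (mod 21). Write s = 21j + 3. Then (21j + 3)³ = 9261j³ + 3969j² + 567j + 27 = 21(441j³ + 189j² + 27j + 1) + 6, so s³ ≡ 6 (mod 21).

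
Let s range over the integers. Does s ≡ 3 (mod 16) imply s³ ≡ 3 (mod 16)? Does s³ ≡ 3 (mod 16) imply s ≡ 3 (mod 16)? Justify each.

(⟹) This fails: take s = 3. Then 3 ≡ 3 (mod 16), but 3³ = 27 ≡ 11 (mod 16), not 3.

(⟸) This fails: take s = 11. Then 11³ = 1331 ≡ 3 (mod 16), yet 11 ≡ 11 (mod 16), not 3.

Neither implication holds.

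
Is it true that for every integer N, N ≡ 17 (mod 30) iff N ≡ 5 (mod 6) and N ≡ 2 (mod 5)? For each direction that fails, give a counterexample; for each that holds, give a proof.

[⇒] Suppose N ≡ 17 (mod 30); write N = 30j + 17. Since 6 ∣ 30, reducing mod 6 gives N ≡ 17 ≡ 5 (mod 6); since 5 ∣ 30, reducing mod 5 gives N ≡ 17 ≡ 2 (mod 5).

[⇐] Conversely, if N ≡ 5 (mod 6) and N ≡ 2 (mod 5), then by the Chinese remainder theorem N ≡ 17 (mod 30). This is exactly N ≡ 17 (mod 30).

The biconditional holds.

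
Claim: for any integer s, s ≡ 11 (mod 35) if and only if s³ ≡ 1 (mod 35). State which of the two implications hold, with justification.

(⇒) Suppose s ≡ 11 (mod 35). Write s = 35j + 11. Then (35j + 11)³ = 42875j³ + 40425j² + 12705j + 1331 = 35(1225j³ + 1155j² + 363j + 38) + 1, so s³ ≡ 1 (mod 35).

(⇐) This fails: take s = 1. Then 1³ = 1 ≡ 1 (mod 35), yet 1 ≡ 1 (mod 35), not 11.

The forward direction holds; the converse fails.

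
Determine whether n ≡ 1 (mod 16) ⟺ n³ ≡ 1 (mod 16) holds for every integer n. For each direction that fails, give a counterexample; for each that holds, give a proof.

(→) Suppose n ≡ 1 (mod 16). Write n = 16j + 1. Then (16j + 1)³ = 4096j³ + 768j² + 48j + 1 = 16(256j³ + 48j² + 3j) + 1, so n³ ≡ 1 (mod 16).

(←) Conversely, suppose n³ ≡ 1 (mod 16). The only residue r in {0, …, 15} with r³ ≡ 1 (mod 16) is r = 1, so n ≡ 1 (mod 16).

Both directions hold; the statement is true.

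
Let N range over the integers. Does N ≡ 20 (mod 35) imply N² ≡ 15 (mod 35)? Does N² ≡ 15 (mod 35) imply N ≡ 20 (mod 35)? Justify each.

Only the forward implication holds.

(←) This fails: take N = 15. Then 15² = 225 ≡ 15 (mod 35), yet 15 ≡ 15 (mod 35), not 20.

(→) Suppose N ≡ 20 (mod 35). Write N = 35j + 20. Then (35j + 20)² = 1225j² + 1400j + 400 = 35(35j² + 40j + 11) + 15, so N² ≡ 15 (mod 35).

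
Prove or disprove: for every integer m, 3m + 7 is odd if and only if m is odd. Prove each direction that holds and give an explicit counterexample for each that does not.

Both directions fail.

(⟹) This fails: m = 0 gives 3m + 7 = 7, which is odd, but 0 is even, not odd.

(⟸) This also fails: m = 5 is odd, but 3m + 7 = 22 is even, not odd.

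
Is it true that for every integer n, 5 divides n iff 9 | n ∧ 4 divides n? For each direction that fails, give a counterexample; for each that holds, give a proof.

(⇒) This fails: take n = 5. Certainly 5 ∣ 5, but 9 ∤ 5.

(⇐) This fails: take n = 36. Both 9 ∣ 36 and 4 ∣ 36, yet 36 is not a multiple of 5 (since 36 = 7·5 + 1), so 5 ∤ 36.

Neither direction holds.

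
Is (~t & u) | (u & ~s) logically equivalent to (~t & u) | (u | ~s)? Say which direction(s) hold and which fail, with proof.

(⇒) holds; (⇐) fails.

[⇐] This fails. Under s = F, u = F, t = F, the left side is false but the right side is true.

[⇒] Assume the antecedent. If s is true, the antecedent forces (s = T, u = T, t = F), and (~t & u) | (u | ~s) holds there. If s is false, (~t & u) | (u | ~s) reduces to true regardless of the other variables. Either way (~t & u) | (u | ~s) holds.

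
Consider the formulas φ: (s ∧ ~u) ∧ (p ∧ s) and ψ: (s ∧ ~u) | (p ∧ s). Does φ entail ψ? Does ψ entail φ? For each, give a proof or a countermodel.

(→) Assume the antecedent. If s is true, the antecedent forces (s = T, p = T, u = F), and (s ∧ ~u) | (p ∧ s) holds there. If s is false, the antecedent cannot hold. Either way (s ∧ ~u) | (p ∧ s) holds.

(←) This fails. Under s = T, p = F, u = F, the left side is false but the right side is true.

Only the forward implication holds.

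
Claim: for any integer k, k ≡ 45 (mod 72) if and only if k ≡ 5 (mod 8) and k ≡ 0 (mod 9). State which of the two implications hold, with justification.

[⇐] If k ≡ 5 (mod 8) and k ≡ 0 (mod 9), then by the Chinese remainder theorem k ≡ 45 (mod 72). This is exactly k ≡ 45 (mod 72).

[⇒] Suppose k ≡ 45 (mod 72); write k = 72j + 45. Since 8 ∣ 72, reducing mod 8 gives k ≡ 45 ≡ 5 (mod 8); since 9 ∣ 72, reducing mod 9 gives k ≡ 45 ≡ 0 (mod 9).

The biconditional holds.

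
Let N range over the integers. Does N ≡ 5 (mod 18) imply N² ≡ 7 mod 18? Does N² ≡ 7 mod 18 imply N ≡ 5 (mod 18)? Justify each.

(→) Suppose N ≡ 5 (mod 18). Write N = 18j + 5. Then (18j + 5)² = 324j² + 180j + 25 = 18(18j² + 10j + 1) + 7, so N² ≡ 7 (mod 18).

(←) This fails: take N = 13. Then 13² = 169 ≡ 7 (mod 18), yet 13 ≡ 13 (mod 18), not 5.

Only the forward direction holds.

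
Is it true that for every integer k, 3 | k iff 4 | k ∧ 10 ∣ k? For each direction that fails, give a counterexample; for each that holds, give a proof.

(⟹) This fails: take k = 3. Certainly 3 ∣ 3, but 4 ∤ 3.

(⟸) This fails: take k = 20. Both 4 ∣ 20 and 10 ∣ 20, yet 20 is not a multiple of 3 (since 20 = 6·3 + 2), so 3 ∤ 20.

Neither direction holds.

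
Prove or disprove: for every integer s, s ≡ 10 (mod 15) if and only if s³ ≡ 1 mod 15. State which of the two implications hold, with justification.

(→) This fails: take s = 10. Then 10 ≡ 10 (mod 15), but 10³ = 1000 ≡ 10 (mod 15), not 1.

(←) This fails: take s = 1. Then 1³ = 1 ≡ 1 (mod 15), yet 1 ≡ 1 (mod 15), not 10.

Neither implication holds.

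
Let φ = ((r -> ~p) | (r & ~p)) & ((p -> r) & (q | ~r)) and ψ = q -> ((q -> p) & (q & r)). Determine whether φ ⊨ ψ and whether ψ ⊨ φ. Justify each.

(→) This fails. Under q = T, p = F, r = F, the left side is true but the right side is false.

(←) This fails. Under q = F, p = T, r = F, the left side is false but the right side is true.

Neither direction holds.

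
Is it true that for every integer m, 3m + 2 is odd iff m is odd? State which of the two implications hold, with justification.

Both implications hold.

[⇒] Suppose 3m + 2 is odd. Since 3 is odd, 3m and m have the same parity, so 3m + 2 ≡ m + 2 (mod 2). As 2 is even, 3m + 2 is odd exactly when m is odd. Thus m is odd.

[⇐] Conversely, suppose m is odd; write m = 2j + 1. Then 3m + 2 = 3·(2j + 1) + 2 = 2·3j + 5, which is odd.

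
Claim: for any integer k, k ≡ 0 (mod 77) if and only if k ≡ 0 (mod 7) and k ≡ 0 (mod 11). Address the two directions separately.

The biconditional holds.

[⇐] If k ≡ 0 (mod 7) and k ≡ 0 (mod 11), then by the Chinese remainder theorem k ≡ 0 (mod 77). This is exactly k ≡ 0 (mod 77).

[⇒] Suppose k ≡ 0 (mod 77); write k = 77j + 0. Since 7 ∣ 77, reducing mod 7 gives k ≡ 0 (mod 7); since 11 ∣ 77, reducing mod 11 gives k ≡ 0 (mod 11).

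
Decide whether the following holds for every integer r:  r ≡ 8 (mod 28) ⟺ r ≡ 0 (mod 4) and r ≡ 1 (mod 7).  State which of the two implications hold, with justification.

(⇐) If r ≡ 0 (mod 4) and r ≡ 1 (mod 7), then by the Chinese remainder theorem r ≡ 8 (mod 28). This is exactly r ≡ 8 (mod 28).

(⇒) Suppose r ≡ 8 (mod 28); write r = 28j + 8. Since 4 ∣ 28, reducing mod 4 gives r ≡ 8 ≡ 0 (mod 4); since 7 ∣ 28, reducing mod 7 gives r ≡ 8 ≡ 1 (mod 7).

The biconditional holds.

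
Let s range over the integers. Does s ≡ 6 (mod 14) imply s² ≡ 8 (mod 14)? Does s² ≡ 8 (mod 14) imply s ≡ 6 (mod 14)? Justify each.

(→) Suppose s ≡ 6 (mod 14). Write s = 14j + 6. Then (14j + 6)² = 196j² + 168j + 36 = 14(14j² + 12j + 2) + 8, so s² ≡ 8 (mod 14).

(←) This fails: take s = 8. Then 8² = 64 ≡ 8 (mod 14), yet 8 ≡ 8 (mod 14), not 6.

(⇒) holds; (⇐) fails.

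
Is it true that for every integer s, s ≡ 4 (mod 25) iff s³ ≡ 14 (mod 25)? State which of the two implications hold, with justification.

Forward direction. Suppose s ≡ 4 (mod 25). Write s = 25j + 4. Then (25j + 4)³ = 15625j³ + 7500j² + 1200j + 64 = 25(625j³ + 300j² + 48j + 2) + 14, so s³ ≡ 14 (mod 25).

Converse. Suppose s³ ≡ 14 (mod 25). The only residue r in {0, …, 24} with r³ ≡ 14 (mod 25) is r = 4, so s ≡ 4 (mod 25).

Equivalent; both directions hold.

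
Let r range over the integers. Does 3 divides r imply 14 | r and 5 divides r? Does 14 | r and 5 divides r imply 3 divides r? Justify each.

Neither implication holds.

[⇒] This fails: take r = 3. Certainly 3 ∣ 3, but 14 ∤ 3.

[⇐] This fails: take r = 70. Both 14 ∣ 70 and 5 ∣ 70, yet 70 is not a multiple of 3 (since 70 = 23·3 + 1), so 3 ∤ 70.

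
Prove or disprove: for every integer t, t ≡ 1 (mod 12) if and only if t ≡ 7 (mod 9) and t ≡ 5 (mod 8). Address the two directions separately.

(←) If t ≡ 7 (mod 9) and t ≡ 5 (mod 8), then by the Chinese remainder theorem t ≡ 61 (mod 72). Since 61 ≡ 1 (mod 12) and 12 ∣ 72, we get t ≡ 1 (mod 12).

(→) This fails: t = 1 gives 1 ≡ 1 (mod 12) but 1 ≡ 1 (mod 9), so the conjunction on the right does not hold.

Only the converse holds.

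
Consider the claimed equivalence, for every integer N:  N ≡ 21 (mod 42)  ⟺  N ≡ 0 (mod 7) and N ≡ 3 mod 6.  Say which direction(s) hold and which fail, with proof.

Equivalent; both directions hold.

[⇒] Suppose N ≡ 21 (mod 42); write N = 42j + 21. Since 7 ∣ 42, reducing mod 7 gives N ≡ 21 ≡ 0 (mod 7); since 6 ∣ 42, reducing mod 6 gives N ≡ 21 ≡ 3 (mod 6).

[⇐] Conversely, if N ≡ 0 (mod 7) and N ≡ 3 (mod 6), then by the Chinese remainder theorem N ≡ 21 (mod 42). This is exactly N ≡ 21 (mod 42).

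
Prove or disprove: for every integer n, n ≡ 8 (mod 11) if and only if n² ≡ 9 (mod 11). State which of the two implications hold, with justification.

[⇒] Suppose n ≡ 8 (mod 11). Write n = 11j + 8. Then (11j + 8)² = 121j² + 176j + 64 = 11(11j² + 16j + 5) + 9, so n² ≡ 9 (mod 11).

[⇐] This fails: take n = 3. Then 3² = 9 ≡ 9 (mod 11), yet 3 ≡ 3 (mod 11), not 8.

The forward direction holds; the converse fails.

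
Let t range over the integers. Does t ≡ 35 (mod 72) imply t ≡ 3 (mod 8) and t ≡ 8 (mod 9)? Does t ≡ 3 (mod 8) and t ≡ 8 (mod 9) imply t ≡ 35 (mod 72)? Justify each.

Both directions hold.

[⇒] Suppose t ≡ 35 (mod 72); write t = 72j + 35. Since 8 ∣ 72, reducing mod 8 gives t ≡ 35 ≡ 3 (mod 8); since 9 ∣ 72, reducing mod 9 gives t ≡ 35 ≡ 8 (mod 9).

[⇐] Conversely, if t ≡ 3 (mod 8) and t ≡ 8 (mod 9), then by the Chinese remainder theorem t ≡ 35 (mod 72). This is exactly t ≡ 35 (mod 72).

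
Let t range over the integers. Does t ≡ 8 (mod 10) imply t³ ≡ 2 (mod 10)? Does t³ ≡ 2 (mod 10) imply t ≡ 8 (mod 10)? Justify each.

(⇒) Suppose t ≡ 8 (mod 10). Write t = 10j + 8. Then (10j + 8)³ = 1000j³ + 2400j² + 1920j + 512 = 10(100j³ + 240j² + 192j + 51) + 2, so t³ ≡ 2 (mod 10).

(⇐) Conversely, suppose t³ ≡ 2 (mod 10). The only residue r in {0, …, 9} with r³ ≡ 2 (mod 10) is r = 8, so t ≡ 8 (mod 10).

Both implications hold.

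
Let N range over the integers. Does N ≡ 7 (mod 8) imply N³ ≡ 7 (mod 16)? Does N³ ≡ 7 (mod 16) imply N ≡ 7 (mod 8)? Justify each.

(⇒) fails; (⇐) holds.

(⇐) The residues r modulo 16 with r³ ≡ 7 (mod 16) are exactly {7}, and each is ≡ 7 (mod 8).

(⇒) This fails: take N = 15. Then 15 ≡ 7 (mod 8), but 15³ = 3375 ≡ 15 (mod 16), not 7.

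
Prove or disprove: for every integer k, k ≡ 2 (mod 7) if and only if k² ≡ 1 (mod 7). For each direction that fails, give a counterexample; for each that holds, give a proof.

(⇒) fails and (⇐) fails.

(→) This fails: take k = 2. Then 2 ≡ 2 (mod 7), but 2² = 4 ≡ 4 (mod 7), not 1.

(←) This fails: take k = 1. Then 1² = 1 ≡ 1 (mod 7), yet 1 ≡ 1 (mod 7), not 2.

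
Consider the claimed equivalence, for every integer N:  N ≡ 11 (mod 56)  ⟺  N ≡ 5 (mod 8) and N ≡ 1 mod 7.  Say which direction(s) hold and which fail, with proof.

Neither implication holds.

(→) This fails: N = 11 gives 11 ≡ 11 (mod 56) but 11 ≡ 3 (mod 8), so the conjunction on the right does not hold.

(←) This fails: N = 29 satisfies both congruences on the right (29 ≡ 5 mod 8 and 29 ≡ 1 mod 7) yet 29 ≡ 29 (mod 56), not 11.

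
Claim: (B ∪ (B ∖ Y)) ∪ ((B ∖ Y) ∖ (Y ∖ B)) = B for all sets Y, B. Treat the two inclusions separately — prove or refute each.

Both inclusions hold; the sets are equal.

(⊆) Let x ∈ (B ∪ (B ∖ Y)) ∪ ((B ∖ Y) ∖ (Y ∖ B)). Then either x ∈ B and x ∉ Y; or x ∈ Y ∩ B. In each case x ∈ B, so (B ∪ (B ∖ Y)) ∪ ((B ∖ Y) ∖ (Y ∖ B)) ⊆ B.

(⊇) Let x ∈ B. Then either x ∈ B and x ∉ Y; or x ∈ Y ∩ B. In each case x ∈ (B ∪ (B ∖ Y)) ∪ ((B ∖ Y) ∖ (Y ∖ B)), so B ⊆ (B ∪ (B ∖ Y)) ∪ ((B ∖ Y) ∖ (Y ∖ B)).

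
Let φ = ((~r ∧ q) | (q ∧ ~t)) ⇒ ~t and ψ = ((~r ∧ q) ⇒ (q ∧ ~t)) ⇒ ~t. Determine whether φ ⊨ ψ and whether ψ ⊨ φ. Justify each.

Neither direction holds.

[⇒] This fails. Under q = F, r = F, t = T, the left side is true but the right side is false.

[⇐] This fails. Under q = T, r = F, t = T, the left side is false but the right side is true.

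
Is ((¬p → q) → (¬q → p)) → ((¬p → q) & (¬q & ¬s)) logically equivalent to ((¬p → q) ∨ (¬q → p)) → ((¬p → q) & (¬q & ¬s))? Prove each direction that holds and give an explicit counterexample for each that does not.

Not equivalent: only (⇒) holds.

[⇒] Assume the antecedent. If p is true, the antecedent forces (p = T, s = F, q = F), and the consequent holds there. If p is false, the antecedent cannot hold. Either way the consequent holds.

[⇐] This fails. Under p = F, s = F, q = F, the left side is false but the right side is true.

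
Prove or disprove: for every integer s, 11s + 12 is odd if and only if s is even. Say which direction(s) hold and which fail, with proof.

(→) This fails: s = 7 gives 11s + 12 = 89, which is odd, but 7 is odd, not even.

(←) This also fails: s = 6 is even, but 11s + 12 = 78 is even, not odd.

Neither implication holds.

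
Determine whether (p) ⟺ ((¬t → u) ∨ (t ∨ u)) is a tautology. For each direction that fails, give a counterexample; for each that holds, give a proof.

Neither direction holds.

(⇒) This fails. Under u = F, p = T, t = F, the left side is true but the right side is false.

(⇐) This fails. Under u = T, p = F, t = F, the left side is false but the right side is true.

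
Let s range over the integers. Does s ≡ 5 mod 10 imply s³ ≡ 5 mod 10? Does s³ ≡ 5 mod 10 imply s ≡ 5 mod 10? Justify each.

The biconditional holds.

[⇐] For the converse, argue contrapositively. If s ≢ 5 (mod 10), then s is congruent to one of 0, 1, 2, 3, 4, 6, 7, 8, 9 modulo 10, and these give s³ ≡ 0, 1, 8, 7, 4, 6, 3, 2, 9 respectively — never 5.

[⇒] Suppose s ≡ 5 mod 10. Write s = 10j + 5. Then (10j + 5)³ = 1000j³ + 1500j² + 750j + 125 = 10(100j³ + 150j² + 75j + 12) + 5, so s³ ≡ 5 (mod 10).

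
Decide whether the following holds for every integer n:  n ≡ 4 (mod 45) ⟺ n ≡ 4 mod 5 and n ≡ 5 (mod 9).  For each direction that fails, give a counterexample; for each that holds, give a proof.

(⇒) fails and (⇐) fails.

Forward direction. This fails: n = 4 gives 4 ≡ 4 (mod 45) but 4 ≡ 4 (mod 9), so the conjunction on the right does not hold.

Converse. This fails: n = 14 satisfies both congruences on the right (14 ≡ 4 mod 5 and 14 ≡ 5 mod 9) yet 14 ≡ 14 (mod 45), not 4.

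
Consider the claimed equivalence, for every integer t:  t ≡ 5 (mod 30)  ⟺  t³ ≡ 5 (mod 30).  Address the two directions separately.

(⇒) Suppose t ≡ 5 (mod 30). Write t = 30j + 5. Then (30j + 5)³ = 27000j³ + 13500j² + 2250j + 125 = 30(900j³ + 450j² + 75j + 4) + 5, so t³ ≡ 5 (mod 30).

(⇐) Conversely, suppose t³ ≡ 5 (mod 30). The only residue r in {0, …, 29} with r³ ≡ 5 (mod 30) is r = 5, so t ≡ 5 (mod 30).

Both directions hold.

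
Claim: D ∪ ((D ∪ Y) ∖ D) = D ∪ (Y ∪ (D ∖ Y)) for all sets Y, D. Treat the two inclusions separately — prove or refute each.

(⟹) Let x ∈ D ∪ ((D ∪ Y) ∖ D). Then either x ∈ Y and x ∉ D; or x ∈ D and x ∉ Y; or x ∈ Y ∩ D. In each case x ∈ D ∪ (Y ∪ (D ∖ Y)), so D ∪ ((D ∪ Y) ∖ D) ⊆ D ∪ (Y ∪ (D ∖ Y)).

(⟸) Let x ∈ D ∪ (Y ∪ (D ∖ Y)). Then either x ∈ Y and x ∉ D; or x ∈ D and x ∉ Y; or x ∈ Y ∩ D. In each case x ∈ D ∪ ((D ∪ Y) ∖ D), so D ∪ (Y ∪ (D ∖ Y)) ⊆ D ∪ ((D ∪ Y) ∖ D).

Both inclusions hold; the sets are equal.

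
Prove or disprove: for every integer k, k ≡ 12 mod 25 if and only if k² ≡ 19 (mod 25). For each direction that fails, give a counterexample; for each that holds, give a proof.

(⟸) This fails: take k = 13. Then 13² = 169 ≡ 19 (mod 25), yet 13 ≡ 13 (mod 25), not 12.

(⟹) Suppose k ≡ 12 mod 25. Write k = 25j + 12. Then (25j + 12)² = 625j² + 600j + 144 = 25(25j² + 24j + 5) + 19, so k² ≡ 19 (mod 25).

Only the forward implication holds.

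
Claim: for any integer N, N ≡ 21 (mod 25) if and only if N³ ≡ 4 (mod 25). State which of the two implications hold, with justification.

(→) This fails: take N = 21. Then 21 ≡ 21 (mod 25), but 21³ = 9261 ≡ 11 (mod 25), not 4.

(←) This fails: take N = 9. Then 9³ = 729 ≡ 4 (mod 25), yet 9 ≡ 9 (mod 25), not 21.

(⇒) fails and (⇐) fails.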